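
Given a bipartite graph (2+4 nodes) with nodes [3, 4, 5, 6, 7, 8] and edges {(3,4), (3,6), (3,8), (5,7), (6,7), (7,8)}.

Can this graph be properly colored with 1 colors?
Edge (3,8) forces its endpoints to differ, so 1 color is not enough.

No, G is not 1-colorable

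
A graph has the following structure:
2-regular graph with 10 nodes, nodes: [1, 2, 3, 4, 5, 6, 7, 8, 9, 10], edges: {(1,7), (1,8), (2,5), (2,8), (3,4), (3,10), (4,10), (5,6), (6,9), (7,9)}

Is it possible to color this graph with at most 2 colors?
The clique on vertices [3, 4, 10] has size 3 > 2, so it alone needs 3 colors.

No, G is not 2-colorable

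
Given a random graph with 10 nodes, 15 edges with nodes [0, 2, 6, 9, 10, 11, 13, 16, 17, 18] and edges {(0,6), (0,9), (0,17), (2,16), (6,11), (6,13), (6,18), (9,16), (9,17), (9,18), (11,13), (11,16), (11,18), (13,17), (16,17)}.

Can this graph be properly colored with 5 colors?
Yes, G is 5-colorable

A valid 5-coloring: color 1: [2, 6, 9, 10]; color 2: [11, 17]; color 3: [0, 13, 16, 18].
(χ(G) = 3 ≤ 5.)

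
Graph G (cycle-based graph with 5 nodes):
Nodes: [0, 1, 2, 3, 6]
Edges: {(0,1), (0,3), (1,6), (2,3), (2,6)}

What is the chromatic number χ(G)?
Clique number ω(G) = 2 (lower bound: χ ≥ ω).
Odd cycle [2, 3, 0, 1, 6] needs 3 colors (χ ≥ 3).
The coloring below uses 3 colors, so χ(G) = 3.
A valid 3-coloring: color 1: [1, 2]; color 2: [3, 6]; color 3: [0].

χ(G) = 3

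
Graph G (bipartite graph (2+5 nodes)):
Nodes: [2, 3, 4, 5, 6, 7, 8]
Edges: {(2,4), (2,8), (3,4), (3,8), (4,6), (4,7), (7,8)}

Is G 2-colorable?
Yes, G is 2-colorable

A valid 2-coloring: color 1: [4, 5, 8]; color 2: [2, 3, 6, 7].
(χ(G) = 2 ≤ 2.)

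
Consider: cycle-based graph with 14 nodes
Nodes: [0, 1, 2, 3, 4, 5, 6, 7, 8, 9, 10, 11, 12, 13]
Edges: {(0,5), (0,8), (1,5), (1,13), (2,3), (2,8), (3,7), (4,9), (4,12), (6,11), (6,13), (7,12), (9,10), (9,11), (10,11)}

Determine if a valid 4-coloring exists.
Yes, G is 4-colorable

A valid 4-coloring: color 1: [3, 5, 8, 9, 12, 13]; color 2: [0, 1, 2, 4, 7, 11]; color 3: [6, 10].
(χ(G) = 3 ≤ 4.)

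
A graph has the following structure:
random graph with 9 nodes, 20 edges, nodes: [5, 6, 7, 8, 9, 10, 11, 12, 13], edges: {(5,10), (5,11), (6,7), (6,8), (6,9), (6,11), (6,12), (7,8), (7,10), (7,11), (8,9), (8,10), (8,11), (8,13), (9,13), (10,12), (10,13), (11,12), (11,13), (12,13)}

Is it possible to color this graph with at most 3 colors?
The clique on vertices [6, 7, 8, 11] has size 4 > 3, so it alone needs 4 colors.

No, G is not 3-colorable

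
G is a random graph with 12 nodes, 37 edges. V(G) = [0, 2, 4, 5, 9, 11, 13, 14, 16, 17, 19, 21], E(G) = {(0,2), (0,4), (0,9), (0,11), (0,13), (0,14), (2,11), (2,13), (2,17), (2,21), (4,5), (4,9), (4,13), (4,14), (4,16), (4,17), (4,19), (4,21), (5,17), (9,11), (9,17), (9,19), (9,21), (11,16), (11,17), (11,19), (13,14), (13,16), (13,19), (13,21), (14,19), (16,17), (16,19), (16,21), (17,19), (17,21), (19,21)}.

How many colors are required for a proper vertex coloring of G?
Clique number ω(G) = 5 (lower bound: χ ≥ ω).
The clique on [4, 16, 17, 19, 21] has size 5, forcing χ ≥ 5, and the coloring below uses 5 colors, so χ(G) = 5.
A valid 5-coloring: color 1: [4, 11]; color 2: [0, 5, 19]; color 3: [13, 17]; color 4: [14, 21]; color 5: [2, 9, 16].

χ(G) = 5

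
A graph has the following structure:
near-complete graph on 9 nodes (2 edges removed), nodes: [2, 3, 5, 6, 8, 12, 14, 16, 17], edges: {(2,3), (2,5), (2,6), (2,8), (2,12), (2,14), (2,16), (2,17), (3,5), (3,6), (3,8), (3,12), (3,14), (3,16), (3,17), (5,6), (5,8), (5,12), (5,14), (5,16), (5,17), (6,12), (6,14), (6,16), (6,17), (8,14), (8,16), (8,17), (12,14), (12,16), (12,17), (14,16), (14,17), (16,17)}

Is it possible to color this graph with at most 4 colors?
No, G is not 4-colorable

The clique on vertices [2, 3, 5, 6, 12, 14, 16, 17] has size 8 > 4, so it alone needs 8 colors.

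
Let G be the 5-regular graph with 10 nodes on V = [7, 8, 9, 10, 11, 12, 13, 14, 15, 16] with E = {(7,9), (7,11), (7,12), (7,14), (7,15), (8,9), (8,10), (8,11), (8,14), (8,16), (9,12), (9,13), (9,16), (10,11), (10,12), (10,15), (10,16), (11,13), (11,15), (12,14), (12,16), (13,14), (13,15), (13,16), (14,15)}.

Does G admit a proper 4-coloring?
Yes, G is 4-colorable

A valid 4-coloring: color 1: [9, 11, 14]; color 2: [7, 10, 13]; color 3: [8, 12, 15]; color 4: [16].
(χ(G) = 4 ≤ 4.)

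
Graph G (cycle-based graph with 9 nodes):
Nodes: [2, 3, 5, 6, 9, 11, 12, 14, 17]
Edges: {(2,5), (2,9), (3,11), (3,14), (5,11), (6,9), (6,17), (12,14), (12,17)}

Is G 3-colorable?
A valid 3-coloring: color 1: [9, 11, 14, 17]; color 2: [3, 5, 6, 12]; color 3: [2].
(χ(G) = 3 ≤ 3.)

Yes, G is 3-colorable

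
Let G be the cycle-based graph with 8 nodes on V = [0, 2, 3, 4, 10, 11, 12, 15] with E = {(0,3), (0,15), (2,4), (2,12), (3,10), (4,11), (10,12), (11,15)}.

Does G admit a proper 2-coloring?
A valid 2-coloring: color 1: [3, 4, 12, 15]; color 2: [0, 2, 10, 11].
(χ(G) = 2 ≤ 2.)

Yes, G is 2-colorable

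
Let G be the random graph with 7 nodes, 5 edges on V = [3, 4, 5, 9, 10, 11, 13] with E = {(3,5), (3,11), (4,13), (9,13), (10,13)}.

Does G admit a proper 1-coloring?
No, G is not 1-colorable

Edge (3,11) forces its endpoints to differ, so 1 color is not enough.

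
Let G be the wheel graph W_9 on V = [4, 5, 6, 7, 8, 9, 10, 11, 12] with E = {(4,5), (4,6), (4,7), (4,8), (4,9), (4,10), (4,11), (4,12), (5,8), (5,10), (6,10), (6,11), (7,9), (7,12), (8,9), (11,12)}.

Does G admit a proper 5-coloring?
A valid 5-coloring: color 1: [4]; color 2: [5, 6, 9, 12]; color 3: [7, 8, 10, 11].
(χ(G) = 3 ≤ 5.)

Yes, G is 5-colorable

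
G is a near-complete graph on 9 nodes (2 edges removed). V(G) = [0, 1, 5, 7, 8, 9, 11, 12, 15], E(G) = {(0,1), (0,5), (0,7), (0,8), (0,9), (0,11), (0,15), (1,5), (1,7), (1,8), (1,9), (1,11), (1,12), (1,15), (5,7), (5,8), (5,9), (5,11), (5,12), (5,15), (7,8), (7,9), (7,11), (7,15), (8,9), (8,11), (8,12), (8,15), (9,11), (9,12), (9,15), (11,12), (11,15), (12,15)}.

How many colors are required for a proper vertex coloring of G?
χ(G) = 8

Clique number ω(G) = 8 (lower bound: χ ≥ ω).
The clique on [0, 1, 5, 7, 8, 9, 11, 15] has size 8, forcing χ ≥ 8, and the coloring below uses 8 colors, so χ(G) = 8.
A valid 8-coloring: color 1: [11]; color 2: [1]; color 3: [8]; color 4: [9]; color 5: [15]; color 6: [5]; color 7: [0, 12]; color 8: [7].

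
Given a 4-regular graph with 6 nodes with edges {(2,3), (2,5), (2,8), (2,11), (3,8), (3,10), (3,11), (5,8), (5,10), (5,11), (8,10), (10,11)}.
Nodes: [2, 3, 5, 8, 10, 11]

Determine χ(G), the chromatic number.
Clique number ω(G) = 3 (lower bound: χ ≥ ω).
The clique on [2, 3, 8] has size 3, forcing χ ≥ 3, and the coloring below uses 3 colors, so χ(G) = 3.
A valid 3-coloring: color 1: [2, 10]; color 2: [3, 5]; color 3: [8, 11].

χ(G) = 3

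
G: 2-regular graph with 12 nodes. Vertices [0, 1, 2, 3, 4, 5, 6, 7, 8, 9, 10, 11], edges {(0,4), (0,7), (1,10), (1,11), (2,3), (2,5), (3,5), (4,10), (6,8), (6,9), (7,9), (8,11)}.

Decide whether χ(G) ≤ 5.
A valid 5-coloring: color 1: [1, 4, 5, 8, 9]; color 2: [0, 2, 6, 10, 11]; color 3: [3, 7].
(χ(G) = 3 ≤ 5.)

Yes, G is 5-colorable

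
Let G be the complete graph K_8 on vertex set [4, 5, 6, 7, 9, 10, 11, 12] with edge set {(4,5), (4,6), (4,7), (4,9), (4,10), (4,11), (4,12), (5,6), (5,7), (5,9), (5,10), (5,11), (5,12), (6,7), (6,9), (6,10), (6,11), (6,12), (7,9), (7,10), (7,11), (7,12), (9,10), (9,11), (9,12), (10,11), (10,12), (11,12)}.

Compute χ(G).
χ(G) = 8

Clique number ω(G) = 8 (lower bound: χ ≥ ω).
The clique on [4, 5, 6, 7, 9, 10, 11, 12] has size 8, forcing χ ≥ 8, and the coloring below uses 8 colors, so χ(G) = 8.
A valid 8-coloring: color 1: [10]; color 2: [12]; color 3: [4]; color 4: [5]; color 5: [6]; color 6: [9]; color 7: [7]; color 8: [11].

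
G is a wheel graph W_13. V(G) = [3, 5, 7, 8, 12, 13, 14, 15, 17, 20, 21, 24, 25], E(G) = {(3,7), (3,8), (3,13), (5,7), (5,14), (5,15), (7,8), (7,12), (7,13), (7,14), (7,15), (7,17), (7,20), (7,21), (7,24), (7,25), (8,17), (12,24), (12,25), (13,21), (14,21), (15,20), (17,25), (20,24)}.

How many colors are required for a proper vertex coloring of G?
χ(G) = 3

Clique number ω(G) = 3 (lower bound: χ ≥ ω).
The clique on [3, 7, 8] has size 3, forcing χ ≥ 3, and the coloring below uses 3 colors, so χ(G) = 3.
A valid 3-coloring: color 1: [7]; color 2: [3, 5, 12, 17, 20, 21]; color 3: [8, 13, 14, 15, 24, 25].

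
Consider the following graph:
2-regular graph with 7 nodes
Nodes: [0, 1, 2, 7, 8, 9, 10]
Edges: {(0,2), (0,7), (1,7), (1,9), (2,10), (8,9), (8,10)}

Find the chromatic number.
Clique number ω(G) = 2 (lower bound: χ ≥ ω).
Odd cycle [2, 0, 7, 1, 9, 8, 10] needs 3 colors (χ ≥ 3).
The coloring below uses 3 colors, so χ(G) = 3.
A valid 3-coloring: color 1: [0, 1, 8]; color 2: [7, 9, 10]; color 3: [2].

χ(G) = 3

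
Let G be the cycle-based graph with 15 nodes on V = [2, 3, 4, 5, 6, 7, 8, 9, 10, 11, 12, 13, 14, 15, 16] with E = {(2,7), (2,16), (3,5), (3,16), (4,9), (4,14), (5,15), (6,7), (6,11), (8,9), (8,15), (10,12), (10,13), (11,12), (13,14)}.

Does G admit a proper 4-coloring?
Yes, G is 4-colorable

A valid 4-coloring: color 1: [7, 9, 10, 11, 14, 15, 16]; color 2: [2, 4, 5, 6, 8, 12, 13]; color 3: [3].
(χ(G) = 3 ≤ 4.)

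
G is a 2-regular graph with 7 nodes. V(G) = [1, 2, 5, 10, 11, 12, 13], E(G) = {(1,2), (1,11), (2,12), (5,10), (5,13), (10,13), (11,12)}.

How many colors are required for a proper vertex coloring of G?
χ(G) = 3

Clique number ω(G) = 3 (lower bound: χ ≥ ω).
The clique on [5, 10, 13] has size 3, forcing χ ≥ 3, and the coloring below uses 3 colors, so χ(G) = 3.
A valid 3-coloring: color 1: [1, 5, 12]; color 2: [2, 10, 11]; color 3: [13].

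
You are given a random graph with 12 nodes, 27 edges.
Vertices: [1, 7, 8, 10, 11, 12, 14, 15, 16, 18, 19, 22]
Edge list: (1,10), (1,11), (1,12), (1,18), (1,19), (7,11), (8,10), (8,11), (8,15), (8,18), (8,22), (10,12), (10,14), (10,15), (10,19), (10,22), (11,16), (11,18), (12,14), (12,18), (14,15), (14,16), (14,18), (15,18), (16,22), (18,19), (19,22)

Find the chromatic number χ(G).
Clique number ω(G) = 3 (lower bound: χ ≥ ω).
Odd cycle [19, 22, 8, 15, 14, 12, 1] needs 3 colors (χ ≥ 3).
Vertex 10 is adjacent to every vertex of [1, 8, 12, 14, 15, 19, 22], which already need 3 colors among themselves, so 10 needs a new color (χ ≥ 4).
The coloring below uses 4 colors, so χ(G) = 4.
A valid 4-coloring: color 1: [7, 10, 16, 18]; color 2: [1, 8, 14]; color 3: [11, 12, 15, 22]; color 4: [19].

χ(G) = 4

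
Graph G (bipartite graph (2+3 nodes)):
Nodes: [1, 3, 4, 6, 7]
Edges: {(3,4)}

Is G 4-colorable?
A valid 4-coloring: color 1: [1, 4, 6, 7]; color 2: [3].
(χ(G) = 2 ≤ 4.)

Yes, G is 4-colorable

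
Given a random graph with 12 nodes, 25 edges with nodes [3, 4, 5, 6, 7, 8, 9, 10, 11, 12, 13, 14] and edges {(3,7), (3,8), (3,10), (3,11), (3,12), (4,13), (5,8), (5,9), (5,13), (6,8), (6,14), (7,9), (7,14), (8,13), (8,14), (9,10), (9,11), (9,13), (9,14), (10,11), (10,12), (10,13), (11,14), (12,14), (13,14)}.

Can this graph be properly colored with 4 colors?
Yes, G is 4-colorable

A valid 4-coloring: color 1: [4, 5, 10, 14]; color 2: [8, 9, 12]; color 3: [3, 6, 13]; color 4: [7, 11].
(χ(G) = 4 ≤ 4.)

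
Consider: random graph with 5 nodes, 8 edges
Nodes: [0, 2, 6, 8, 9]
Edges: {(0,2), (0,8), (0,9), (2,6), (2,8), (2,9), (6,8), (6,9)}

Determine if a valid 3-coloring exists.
Yes, G is 3-colorable

A valid 3-coloring: color 1: [2]; color 2: [8, 9]; color 3: [0, 6].
(χ(G) = 3 ≤ 3.)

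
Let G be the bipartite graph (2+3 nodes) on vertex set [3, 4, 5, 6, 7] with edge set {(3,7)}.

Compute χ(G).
Clique number ω(G) = 2 (lower bound: χ ≥ ω).
The graph is bipartite (no odd cycle), so 2 colors suffice: χ(G) = 2.
A valid 2-coloring: color 1: [3, 4, 5, 6]; color 2: [7].

χ(G) = 2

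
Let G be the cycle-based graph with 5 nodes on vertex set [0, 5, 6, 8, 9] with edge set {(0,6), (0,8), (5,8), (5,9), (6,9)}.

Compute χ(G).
Clique number ω(G) = 2 (lower bound: χ ≥ ω).
Odd cycle [8, 0, 6, 9, 5] needs 3 colors (χ ≥ 3).
The coloring below uses 3 colors, so χ(G) = 3.
A valid 3-coloring: color 1: [8, 9]; color 2: [0, 5]; color 3: [6].

χ(G) = 3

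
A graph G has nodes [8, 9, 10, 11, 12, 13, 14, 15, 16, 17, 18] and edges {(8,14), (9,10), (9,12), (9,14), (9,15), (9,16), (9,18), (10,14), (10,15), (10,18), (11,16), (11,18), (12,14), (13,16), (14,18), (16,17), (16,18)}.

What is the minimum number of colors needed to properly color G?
χ(G) = 4

Clique number ω(G) = 4 (lower bound: χ ≥ ω).
The clique on [9, 10, 14, 18] has size 4, forcing χ ≥ 4, and the coloring below uses 4 colors, so χ(G) = 4.
A valid 4-coloring: color 1: [8, 9, 11, 13, 17]; color 2: [14, 15, 16]; color 3: [12, 18]; color 4: [10].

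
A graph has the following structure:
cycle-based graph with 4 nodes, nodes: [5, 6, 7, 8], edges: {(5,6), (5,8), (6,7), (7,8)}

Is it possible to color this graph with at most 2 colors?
Yes, G is 2-colorable

A valid 2-coloring: color 1: [5, 7]; color 2: [6, 8].
(χ(G) = 2 ≤ 2.)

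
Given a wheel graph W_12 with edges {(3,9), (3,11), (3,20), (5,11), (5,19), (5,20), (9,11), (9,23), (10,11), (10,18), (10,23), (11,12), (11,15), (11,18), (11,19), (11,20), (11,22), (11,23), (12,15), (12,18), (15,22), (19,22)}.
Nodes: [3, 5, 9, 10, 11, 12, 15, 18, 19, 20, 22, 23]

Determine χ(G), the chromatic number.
Clique number ω(G) = 3 (lower bound: χ ≥ ω).
Odd cycle [10, 23, 9, 3, 20, 5, 19, 22, 15, 12, 18] needs 3 colors (χ ≥ 3).
Vertex 11 is adjacent to every vertex of [3, 5, 9, 10, 12, 15, 18, 19, 20, 22, 23], which already need 3 colors among themselves, so 11 needs a new color (χ ≥ 4).
The coloring below uses 4 colors, so χ(G) = 4.
A valid 4-coloring: color 1: [11]; color 2: [9, 10, 12, 19, 20]; color 3: [3, 5, 18, 22, 23]; color 4: [15].

χ(G) = 4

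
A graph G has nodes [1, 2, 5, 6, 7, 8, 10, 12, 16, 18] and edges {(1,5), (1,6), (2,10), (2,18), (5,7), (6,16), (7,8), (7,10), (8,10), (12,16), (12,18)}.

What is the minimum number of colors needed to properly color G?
χ(G) = 3

Clique number ω(G) = 3 (lower bound: χ ≥ ω).
The clique on [7, 8, 10] has size 3, forcing χ ≥ 3, and the coloring below uses 3 colors, so χ(G) = 3.
A valid 3-coloring: color 1: [5, 6, 10, 12]; color 2: [1, 7, 16, 18]; color 3: [2, 8].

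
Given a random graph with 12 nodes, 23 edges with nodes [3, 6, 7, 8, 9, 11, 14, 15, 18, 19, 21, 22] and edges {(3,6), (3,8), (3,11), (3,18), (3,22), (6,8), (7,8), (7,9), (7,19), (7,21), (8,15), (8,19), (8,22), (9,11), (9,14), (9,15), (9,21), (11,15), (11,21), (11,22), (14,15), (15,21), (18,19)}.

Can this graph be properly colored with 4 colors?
Yes, G is 4-colorable

A valid 4-coloring: color 1: [8, 11, 14, 18]; color 2: [3, 7, 15]; color 3: [6, 9, 19, 22]; color 4: [21].
(χ(G) = 4 ≤ 4.)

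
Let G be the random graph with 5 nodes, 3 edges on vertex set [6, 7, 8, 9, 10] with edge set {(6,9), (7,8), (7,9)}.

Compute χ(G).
χ(G) = 2

Clique number ω(G) = 2 (lower bound: χ ≥ ω).
The graph is bipartite (no odd cycle), so 2 colors suffice: χ(G) = 2.
A valid 2-coloring: color 1: [8, 9, 10]; color 2: [6, 7].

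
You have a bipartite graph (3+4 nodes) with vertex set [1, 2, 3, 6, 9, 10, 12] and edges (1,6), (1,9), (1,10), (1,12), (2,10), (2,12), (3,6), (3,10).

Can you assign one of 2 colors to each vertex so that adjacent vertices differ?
A valid 2-coloring: color 1: [1, 2, 3]; color 2: [6, 9, 10, 12].
(χ(G) = 2 ≤ 2.)

Yes, G is 2-colorable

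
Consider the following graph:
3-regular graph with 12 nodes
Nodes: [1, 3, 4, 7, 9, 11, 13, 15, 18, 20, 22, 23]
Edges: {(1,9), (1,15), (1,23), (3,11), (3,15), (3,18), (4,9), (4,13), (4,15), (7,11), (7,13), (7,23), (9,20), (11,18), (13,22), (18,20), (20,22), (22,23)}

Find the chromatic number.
χ(G) = 3

Clique number ω(G) = 3 (lower bound: χ ≥ ω).
The clique on [3, 11, 18] has size 3, forcing χ ≥ 3, and the coloring below uses 3 colors, so χ(G) = 3.
A valid 3-coloring: color 1: [9, 11, 13, 15, 23]; color 2: [1, 4, 7, 18, 22]; color 3: [3, 20].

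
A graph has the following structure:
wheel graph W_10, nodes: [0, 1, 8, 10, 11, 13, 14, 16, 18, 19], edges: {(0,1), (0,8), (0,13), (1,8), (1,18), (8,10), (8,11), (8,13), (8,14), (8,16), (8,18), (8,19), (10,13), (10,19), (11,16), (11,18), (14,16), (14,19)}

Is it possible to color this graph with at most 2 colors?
No, G is not 2-colorable

The clique on vertices [0, 1, 8] has size 3 > 2, so it alone needs 3 colors.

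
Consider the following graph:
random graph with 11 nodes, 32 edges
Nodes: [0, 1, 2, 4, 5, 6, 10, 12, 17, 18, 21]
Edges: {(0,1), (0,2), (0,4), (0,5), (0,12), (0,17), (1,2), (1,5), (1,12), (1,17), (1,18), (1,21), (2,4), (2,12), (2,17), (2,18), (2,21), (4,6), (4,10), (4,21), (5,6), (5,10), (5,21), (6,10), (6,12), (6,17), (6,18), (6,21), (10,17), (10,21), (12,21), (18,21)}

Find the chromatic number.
χ(G) = 4

Clique number ω(G) = 4 (lower bound: χ ≥ ω).
The clique on [0, 1, 2, 17] has size 4, forcing χ ≥ 4, and the coloring below uses 4 colors, so χ(G) = 4.
A valid 4-coloring: color 1: [0, 21]; color 2: [1, 10]; color 3: [2, 6]; color 4: [4, 5, 12, 17, 18].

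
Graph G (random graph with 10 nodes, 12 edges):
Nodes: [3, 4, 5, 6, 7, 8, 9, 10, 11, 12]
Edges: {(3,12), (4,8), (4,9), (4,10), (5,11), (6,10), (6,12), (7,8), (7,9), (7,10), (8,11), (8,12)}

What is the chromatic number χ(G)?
Clique number ω(G) = 2 (lower bound: χ ≥ ω).
Odd cycle [12, 6, 10, 7, 8] needs 3 colors (χ ≥ 3).
The coloring below uses 3 colors, so χ(G) = 3.
A valid 3-coloring: color 1: [3, 5, 6, 8, 9]; color 2: [4, 7, 11, 12]; color 3: [10].

χ(G) = 3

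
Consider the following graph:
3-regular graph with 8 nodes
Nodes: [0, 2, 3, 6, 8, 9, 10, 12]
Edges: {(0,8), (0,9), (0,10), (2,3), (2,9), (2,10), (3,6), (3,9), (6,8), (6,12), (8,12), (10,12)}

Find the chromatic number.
χ(G) = 3

Clique number ω(G) = 3 (lower bound: χ ≥ ω).
The clique on [2, 3, 9] has size 3, forcing χ ≥ 3, and the coloring below uses 3 colors, so χ(G) = 3.
A valid 3-coloring: color 1: [0, 2, 6]; color 2: [3, 12]; color 3: [8, 9, 10].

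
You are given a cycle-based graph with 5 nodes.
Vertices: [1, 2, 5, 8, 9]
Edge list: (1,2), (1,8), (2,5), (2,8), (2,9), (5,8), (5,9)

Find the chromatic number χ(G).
Clique number ω(G) = 3 (lower bound: χ ≥ ω).
The clique on [1, 2, 8] has size 3, forcing χ ≥ 3, and the coloring below uses 3 colors, so χ(G) = 3.
A valid 3-coloring: color 1: [2]; color 2: [1, 5]; color 3: [8, 9].

χ(G) = 3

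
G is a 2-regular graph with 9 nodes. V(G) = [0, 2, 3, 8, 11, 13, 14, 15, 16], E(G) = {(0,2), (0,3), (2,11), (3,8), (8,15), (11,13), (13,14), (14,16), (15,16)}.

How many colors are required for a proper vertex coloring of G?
χ(G) = 3

Clique number ω(G) = 2 (lower bound: χ ≥ ω).
Odd cycle [3, 0, 2, 11, 13, 14, 16, 15, 8] needs 3 colors (χ ≥ 3).
The coloring below uses 3 colors, so χ(G) = 3.
A valid 3-coloring: color 1: [2, 3, 13, 15]; color 2: [0, 8, 11, 14]; color 3: [16].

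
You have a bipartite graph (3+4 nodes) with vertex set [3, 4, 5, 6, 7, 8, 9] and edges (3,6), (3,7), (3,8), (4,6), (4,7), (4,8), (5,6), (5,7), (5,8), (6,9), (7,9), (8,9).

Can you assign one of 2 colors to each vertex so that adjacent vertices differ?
A valid 2-coloring: color 1: [6, 7, 8]; color 2: [3, 4, 5, 9].
(χ(G) = 2 ≤ 2.)

Yes, G is 2-colorable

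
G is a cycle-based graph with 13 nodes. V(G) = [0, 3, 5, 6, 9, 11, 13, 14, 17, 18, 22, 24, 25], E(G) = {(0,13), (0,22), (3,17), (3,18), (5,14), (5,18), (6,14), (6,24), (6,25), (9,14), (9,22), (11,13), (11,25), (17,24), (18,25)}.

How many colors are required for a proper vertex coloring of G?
χ(G) = 3

Clique number ω(G) = 2 (lower bound: χ ≥ ω).
Odd cycle [5, 14, 6, 24, 17, 3, 18] needs 3 colors (χ ≥ 3).
The coloring below uses 3 colors, so χ(G) = 3.
A valid 3-coloring: color 1: [0, 6, 9, 11, 17, 18]; color 2: [3, 13, 14, 22, 24, 25]; color 3: [5].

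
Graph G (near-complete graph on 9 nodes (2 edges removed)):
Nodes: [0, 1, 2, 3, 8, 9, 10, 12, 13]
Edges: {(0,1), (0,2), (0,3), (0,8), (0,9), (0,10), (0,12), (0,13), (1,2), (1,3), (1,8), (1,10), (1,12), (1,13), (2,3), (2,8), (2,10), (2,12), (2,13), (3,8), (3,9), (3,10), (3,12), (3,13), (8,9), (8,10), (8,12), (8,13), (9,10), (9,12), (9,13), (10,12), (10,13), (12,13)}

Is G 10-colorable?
A valid 10-coloring: color 1: [13]; color 2: [12]; color 3: [3]; color 4: [10]; color 5: [8]; color 6: [0]; color 7: [1, 9]; color 8: [2].
(χ(G) = 8 ≤ 10.)

Yes, G is 10-colorable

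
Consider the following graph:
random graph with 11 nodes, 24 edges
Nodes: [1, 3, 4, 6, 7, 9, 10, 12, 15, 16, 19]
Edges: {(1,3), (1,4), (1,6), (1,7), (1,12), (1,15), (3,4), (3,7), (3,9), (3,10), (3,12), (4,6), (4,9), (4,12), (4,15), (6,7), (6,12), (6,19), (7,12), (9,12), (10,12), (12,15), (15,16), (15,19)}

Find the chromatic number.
χ(G) = 4

Clique number ω(G) = 4 (lower bound: χ ≥ ω).
The clique on [1, 3, 4, 12] has size 4, forcing χ ≥ 4, and the coloring below uses 4 colors, so χ(G) = 4.
A valid 4-coloring: color 1: [12, 16, 19]; color 2: [4, 7, 10]; color 3: [3, 6, 15]; color 4: [1, 9].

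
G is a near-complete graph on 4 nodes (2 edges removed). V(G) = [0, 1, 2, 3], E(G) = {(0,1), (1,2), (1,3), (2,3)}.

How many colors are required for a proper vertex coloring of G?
Clique number ω(G) = 3 (lower bound: χ ≥ ω).
The clique on [1, 2, 3] has size 3, forcing χ ≥ 3, and the coloring below uses 3 colors, so χ(G) = 3.
A valid 3-coloring: color 1: [1]; color 2: [0, 3]; color 3: [2].

χ(G) = 3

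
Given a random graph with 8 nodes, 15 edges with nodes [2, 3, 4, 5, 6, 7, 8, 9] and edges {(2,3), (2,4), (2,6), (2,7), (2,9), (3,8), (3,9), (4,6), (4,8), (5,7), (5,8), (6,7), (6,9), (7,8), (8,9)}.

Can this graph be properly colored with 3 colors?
A valid 3-coloring: color 1: [2, 8]; color 2: [4, 7, 9]; color 3: [3, 5, 6].
(χ(G) = 3 ≤ 3.)

Yes, G is 3-colorable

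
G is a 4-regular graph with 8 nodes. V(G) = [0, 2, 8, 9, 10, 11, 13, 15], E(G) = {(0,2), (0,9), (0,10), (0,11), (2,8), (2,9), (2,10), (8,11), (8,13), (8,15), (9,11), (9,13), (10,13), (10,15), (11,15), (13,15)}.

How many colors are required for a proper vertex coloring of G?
Clique number ω(G) = 3 (lower bound: χ ≥ ω).
The clique on [0, 2, 9] has size 3, forcing χ ≥ 3, and the coloring below uses 3 colors, so χ(G) = 3.
A valid 3-coloring: color 1: [0, 15]; color 2: [8, 9, 10]; color 3: [2, 11, 13].

χ(G) = 3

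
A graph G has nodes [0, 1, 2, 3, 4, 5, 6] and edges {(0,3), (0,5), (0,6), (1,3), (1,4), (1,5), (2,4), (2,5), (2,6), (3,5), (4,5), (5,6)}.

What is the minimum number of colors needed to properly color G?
Clique number ω(G) = 3 (lower bound: χ ≥ ω).
The clique on [0, 3, 5] has size 3, forcing χ ≥ 3, and the coloring below uses 3 colors, so χ(G) = 3.
A valid 3-coloring: color 1: [5]; color 2: [3, 4, 6]; color 3: [0, 1, 2].

χ(G) = 3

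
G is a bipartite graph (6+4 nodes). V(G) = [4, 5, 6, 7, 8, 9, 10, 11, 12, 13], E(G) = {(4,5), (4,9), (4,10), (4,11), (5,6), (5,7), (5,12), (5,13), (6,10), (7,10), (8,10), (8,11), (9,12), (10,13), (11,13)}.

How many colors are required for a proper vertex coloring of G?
χ(G) = 2

Clique number ω(G) = 2 (lower bound: χ ≥ ω).
The graph is bipartite (no odd cycle), so 2 colors suffice: χ(G) = 2.
A valid 2-coloring: color 1: [5, 9, 10, 11]; color 2: [4, 6, 7, 8, 12, 13].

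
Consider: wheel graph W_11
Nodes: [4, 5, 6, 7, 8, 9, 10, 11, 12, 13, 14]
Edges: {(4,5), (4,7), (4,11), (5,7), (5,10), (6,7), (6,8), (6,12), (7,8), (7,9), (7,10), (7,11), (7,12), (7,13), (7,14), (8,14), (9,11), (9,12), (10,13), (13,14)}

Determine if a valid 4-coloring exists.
A valid 4-coloring: color 1: [7]; color 2: [5, 8, 11, 12, 13]; color 3: [4, 6, 9, 10, 14].
(χ(G) = 3 ≤ 4.)

Yes, G is 4-colorable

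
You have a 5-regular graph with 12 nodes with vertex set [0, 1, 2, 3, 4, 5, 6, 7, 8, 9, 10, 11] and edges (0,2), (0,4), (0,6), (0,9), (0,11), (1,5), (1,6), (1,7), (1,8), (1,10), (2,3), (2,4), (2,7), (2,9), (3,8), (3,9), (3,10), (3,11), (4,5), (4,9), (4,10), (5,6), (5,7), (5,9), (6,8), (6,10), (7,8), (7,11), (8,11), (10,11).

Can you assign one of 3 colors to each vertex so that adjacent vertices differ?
No, G is not 3-colorable

The clique on vertices [0, 2, 4, 9] has size 4 > 3, so it alone needs 4 colors.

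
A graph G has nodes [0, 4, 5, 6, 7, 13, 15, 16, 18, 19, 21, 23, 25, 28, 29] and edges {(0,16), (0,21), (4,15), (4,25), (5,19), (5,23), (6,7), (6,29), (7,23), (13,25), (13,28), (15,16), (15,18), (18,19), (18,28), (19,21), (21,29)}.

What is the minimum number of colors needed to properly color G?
χ(G) = 3

Clique number ω(G) = 2 (lower bound: χ ≥ ω).
Odd cycle [5, 23, 7, 6, 29, 21, 0, 16, 15, 18, 19] needs 3 colors (χ ≥ 3).
The coloring below uses 3 colors, so χ(G) = 3.
A valid 3-coloring: color 1: [4, 5, 7, 13, 16, 18, 21]; color 2: [0, 6, 15, 19, 23, 25, 28]; color 3: [29].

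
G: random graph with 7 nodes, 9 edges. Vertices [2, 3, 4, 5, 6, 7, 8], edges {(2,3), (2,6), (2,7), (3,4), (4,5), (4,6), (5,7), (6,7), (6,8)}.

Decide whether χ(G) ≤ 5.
A valid 5-coloring: color 1: [3, 5, 6]; color 2: [2, 4, 8]; color 3: [7].
(χ(G) = 3 ≤ 5.)

Yes, G is 5-colorable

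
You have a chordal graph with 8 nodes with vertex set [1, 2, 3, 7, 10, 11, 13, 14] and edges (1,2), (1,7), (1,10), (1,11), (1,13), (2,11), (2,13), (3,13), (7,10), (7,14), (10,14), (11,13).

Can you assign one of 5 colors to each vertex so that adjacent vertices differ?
Yes, G is 5-colorable

A valid 5-coloring: color 1: [1, 3, 14]; color 2: [10, 13]; color 3: [2, 7]; color 4: [11].
(χ(G) = 4 ≤ 5.)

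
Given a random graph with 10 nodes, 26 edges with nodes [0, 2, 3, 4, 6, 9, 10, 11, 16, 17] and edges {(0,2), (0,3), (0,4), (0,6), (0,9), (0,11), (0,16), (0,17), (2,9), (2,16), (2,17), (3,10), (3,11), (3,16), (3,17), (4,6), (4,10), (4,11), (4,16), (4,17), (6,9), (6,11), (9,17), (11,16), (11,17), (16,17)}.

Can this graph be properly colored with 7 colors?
Yes, G is 7-colorable

A valid 7-coloring: color 1: [0, 10]; color 2: [6, 17]; color 3: [2, 11]; color 4: [9, 16]; color 5: [3, 4].
(χ(G) = 5 ≤ 7.)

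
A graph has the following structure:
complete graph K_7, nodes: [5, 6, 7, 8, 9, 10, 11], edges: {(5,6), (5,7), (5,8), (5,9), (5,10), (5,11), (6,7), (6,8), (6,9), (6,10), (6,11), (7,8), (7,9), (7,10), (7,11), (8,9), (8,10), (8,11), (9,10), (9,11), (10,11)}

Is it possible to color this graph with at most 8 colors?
Yes, G is 8-colorable

A valid 8-coloring: color 1: [11]; color 2: [10]; color 3: [9]; color 4: [7]; color 5: [8]; color 6: [6]; color 7: [5].
(χ(G) = 7 ≤ 8.)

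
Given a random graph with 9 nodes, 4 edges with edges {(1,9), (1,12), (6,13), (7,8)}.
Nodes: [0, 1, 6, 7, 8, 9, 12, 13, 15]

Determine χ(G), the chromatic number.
Clique number ω(G) = 2 (lower bound: χ ≥ ω).
The graph is bipartite (no odd cycle), so 2 colors suffice: χ(G) = 2.
A valid 2-coloring: color 1: [0, 1, 8, 13, 15]; color 2: [6, 7, 9, 12].

χ(G) = 2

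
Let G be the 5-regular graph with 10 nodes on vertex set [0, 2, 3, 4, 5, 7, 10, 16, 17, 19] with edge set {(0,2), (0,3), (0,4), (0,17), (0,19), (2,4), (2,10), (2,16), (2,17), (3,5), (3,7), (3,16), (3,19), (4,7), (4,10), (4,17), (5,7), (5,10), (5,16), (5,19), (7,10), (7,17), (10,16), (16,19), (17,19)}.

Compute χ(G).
Clique number ω(G) = 4 (lower bound: χ ≥ ω).
The clique on [0, 2, 4, 17] has size 4, forcing χ ≥ 4, and the coloring below uses 4 colors, so χ(G) = 4.
A valid 4-coloring: color 1: [4, 5]; color 2: [2, 7, 19]; color 3: [3, 10, 17]; color 4: [0, 16].

χ(G) = 4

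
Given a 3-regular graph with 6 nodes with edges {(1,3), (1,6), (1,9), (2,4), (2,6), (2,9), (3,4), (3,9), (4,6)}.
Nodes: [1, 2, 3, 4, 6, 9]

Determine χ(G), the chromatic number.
Clique number ω(G) = 3 (lower bound: χ ≥ ω).
The clique on [1, 3, 9] has size 3, forcing χ ≥ 3, and the coloring below uses 3 colors, so χ(G) = 3.
A valid 3-coloring: color 1: [1, 4]; color 2: [2, 3]; color 3: [6, 9].

χ(G) = 3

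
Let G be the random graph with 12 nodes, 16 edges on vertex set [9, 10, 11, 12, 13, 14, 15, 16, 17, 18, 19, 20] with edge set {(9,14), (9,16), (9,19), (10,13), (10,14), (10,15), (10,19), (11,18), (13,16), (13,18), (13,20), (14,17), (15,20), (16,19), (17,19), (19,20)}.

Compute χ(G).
χ(G) = 3

Clique number ω(G) = 3 (lower bound: χ ≥ ω).
The clique on [9, 16, 19] has size 3, forcing χ ≥ 3, and the coloring below uses 3 colors, so χ(G) = 3.
A valid 3-coloring: color 1: [11, 12, 13, 14, 15, 19]; color 2: [9, 10, 17, 18, 20]; color 3: [16].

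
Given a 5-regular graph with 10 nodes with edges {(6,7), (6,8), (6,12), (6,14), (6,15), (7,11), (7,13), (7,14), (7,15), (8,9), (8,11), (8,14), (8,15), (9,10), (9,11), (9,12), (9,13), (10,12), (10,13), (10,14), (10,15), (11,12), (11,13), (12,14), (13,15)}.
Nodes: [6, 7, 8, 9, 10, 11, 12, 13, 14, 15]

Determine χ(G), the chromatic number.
Clique number ω(G) = 3 (lower bound: χ ≥ ω).
Odd cycle [9, 11, 7, 15, 10] needs 3 colors (χ ≥ 3).
Vertex 13 is adjacent to every vertex of [7, 9, 10, 11, 15], which already need 3 colors among themselves, so 13 needs a new color (χ ≥ 4).
The coloring below uses 4 colors, so χ(G) = 4.
A valid 4-coloring: color 1: [9, 14, 15]; color 2: [6, 13]; color 3: [7, 8, 12]; color 4: [10, 11].

χ(G) = 4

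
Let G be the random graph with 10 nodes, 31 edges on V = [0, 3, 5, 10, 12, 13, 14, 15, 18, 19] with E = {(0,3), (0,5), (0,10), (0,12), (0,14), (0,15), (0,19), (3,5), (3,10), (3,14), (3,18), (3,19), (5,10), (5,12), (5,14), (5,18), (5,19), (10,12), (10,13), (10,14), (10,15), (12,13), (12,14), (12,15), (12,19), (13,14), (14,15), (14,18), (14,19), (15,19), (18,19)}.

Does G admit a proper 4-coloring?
The clique on vertices [0, 3, 5, 10, 14] has size 5 > 4, so it alone needs 5 colors.

No, G is not 4-colorable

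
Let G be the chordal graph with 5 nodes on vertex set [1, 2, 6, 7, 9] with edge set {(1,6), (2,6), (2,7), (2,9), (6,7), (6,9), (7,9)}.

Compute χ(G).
χ(G) = 4

Clique number ω(G) = 4 (lower bound: χ ≥ ω).
The clique on [2, 6, 7, 9] has size 4, forcing χ ≥ 4, and the coloring below uses 4 colors, so χ(G) = 4.
A valid 4-coloring: color 1: [6]; color 2: [1, 7]; color 3: [9]; color 4: [2].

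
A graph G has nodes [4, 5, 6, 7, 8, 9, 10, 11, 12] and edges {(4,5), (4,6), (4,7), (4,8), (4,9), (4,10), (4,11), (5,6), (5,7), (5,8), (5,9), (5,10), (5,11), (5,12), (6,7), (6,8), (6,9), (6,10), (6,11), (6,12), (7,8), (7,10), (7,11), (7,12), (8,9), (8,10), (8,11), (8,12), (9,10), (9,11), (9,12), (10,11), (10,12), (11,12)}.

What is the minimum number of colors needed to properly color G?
Clique number ω(G) = 7 (lower bound: χ ≥ ω).
The clique on [4, 5, 6, 8, 9, 10, 11] has size 7, forcing χ ≥ 7, and the coloring below uses 7 colors, so χ(G) = 7.
A valid 7-coloring: color 1: [8]; color 2: [6]; color 3: [5]; color 4: [11]; color 5: [10]; color 6: [7, 9]; color 7: [4, 12].

χ(G) = 7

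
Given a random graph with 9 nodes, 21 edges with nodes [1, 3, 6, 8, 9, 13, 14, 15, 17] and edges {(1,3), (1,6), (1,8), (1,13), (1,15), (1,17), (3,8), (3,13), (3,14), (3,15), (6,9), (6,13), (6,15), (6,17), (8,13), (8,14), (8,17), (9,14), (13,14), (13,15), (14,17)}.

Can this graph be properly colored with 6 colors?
A valid 6-coloring: color 1: [1, 14]; color 2: [9, 13, 17]; color 3: [3, 6]; color 4: [8, 15].
(χ(G) = 4 ≤ 6.)

Yes, G is 6-colorable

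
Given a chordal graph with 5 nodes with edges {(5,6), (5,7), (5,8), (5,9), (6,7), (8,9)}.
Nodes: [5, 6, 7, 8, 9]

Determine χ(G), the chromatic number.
χ(G) = 3

Clique number ω(G) = 3 (lower bound: χ ≥ ω).
The clique on [5, 8, 9] has size 3, forcing χ ≥ 3, and the coloring below uses 3 colors, so χ(G) = 3.
A valid 3-coloring: color 1: [5]; color 2: [6, 9]; color 3: [7, 8].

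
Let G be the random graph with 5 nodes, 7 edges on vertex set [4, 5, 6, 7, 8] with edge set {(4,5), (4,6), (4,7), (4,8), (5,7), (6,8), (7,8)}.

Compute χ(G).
Clique number ω(G) = 3 (lower bound: χ ≥ ω).
The clique on [4, 6, 8] has size 3, forcing χ ≥ 3, and the coloring below uses 3 colors, so χ(G) = 3.
A valid 3-coloring: color 1: [4]; color 2: [6, 7]; color 3: [5, 8].

χ(G) = 3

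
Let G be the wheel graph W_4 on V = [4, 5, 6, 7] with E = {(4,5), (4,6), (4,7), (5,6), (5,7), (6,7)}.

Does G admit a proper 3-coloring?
No, G is not 3-colorable

The clique on vertices [4, 5, 6, 7] has size 4 > 3, so it alone needs 4 colors.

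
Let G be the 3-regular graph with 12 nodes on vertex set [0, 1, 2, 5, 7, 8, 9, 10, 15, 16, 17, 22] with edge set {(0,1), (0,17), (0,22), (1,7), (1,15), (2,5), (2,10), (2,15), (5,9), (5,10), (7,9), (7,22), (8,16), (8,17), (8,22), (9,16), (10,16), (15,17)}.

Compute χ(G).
χ(G) = 3

Clique number ω(G) = 3 (lower bound: χ ≥ ω).
The clique on [2, 5, 10] has size 3, forcing χ ≥ 3, and the coloring below uses 3 colors, so χ(G) = 3.
A valid 3-coloring: color 1: [1, 2, 8, 9]; color 2: [5, 16, 17, 22]; color 3: [0, 7, 10, 15].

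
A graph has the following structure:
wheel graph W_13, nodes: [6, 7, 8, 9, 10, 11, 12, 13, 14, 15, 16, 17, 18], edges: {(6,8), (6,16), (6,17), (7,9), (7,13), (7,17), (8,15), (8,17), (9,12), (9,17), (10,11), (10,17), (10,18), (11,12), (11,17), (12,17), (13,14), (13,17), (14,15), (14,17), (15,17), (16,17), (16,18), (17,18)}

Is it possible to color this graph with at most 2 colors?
The clique on vertices [6, 16, 17] has size 3 > 2, so it alone needs 3 colors.

No, G is not 2-colorable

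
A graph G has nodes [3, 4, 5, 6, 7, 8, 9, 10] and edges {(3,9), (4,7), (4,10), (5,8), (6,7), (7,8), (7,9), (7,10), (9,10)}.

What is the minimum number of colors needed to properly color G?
Clique number ω(G) = 3 (lower bound: χ ≥ ω).
The clique on [7, 9, 10] has size 3, forcing χ ≥ 3, and the coloring below uses 3 colors, so χ(G) = 3.
A valid 3-coloring: color 1: [3, 5, 7]; color 2: [6, 8, 10]; color 3: [4, 9].

χ(G) = 3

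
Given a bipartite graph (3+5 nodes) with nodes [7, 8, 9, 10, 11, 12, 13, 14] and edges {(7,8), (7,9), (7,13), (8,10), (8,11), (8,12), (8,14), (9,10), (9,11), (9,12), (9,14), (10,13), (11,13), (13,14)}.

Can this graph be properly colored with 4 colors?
A valid 4-coloring: color 1: [8, 9, 13]; color 2: [7, 10, 11, 12, 14].
(χ(G) = 2 ≤ 4.)

Yes, G is 4-colorable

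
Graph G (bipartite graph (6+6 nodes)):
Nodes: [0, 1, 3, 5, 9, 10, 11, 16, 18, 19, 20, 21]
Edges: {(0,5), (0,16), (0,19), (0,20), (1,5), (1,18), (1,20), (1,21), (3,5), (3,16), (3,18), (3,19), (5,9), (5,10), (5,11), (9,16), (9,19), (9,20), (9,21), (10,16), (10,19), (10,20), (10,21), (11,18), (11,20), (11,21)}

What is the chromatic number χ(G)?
Clique number ω(G) = 2 (lower bound: χ ≥ ω).
The graph is bipartite (no odd cycle), so 2 colors suffice: χ(G) = 2.
A valid 2-coloring: color 1: [5, 16, 18, 19, 20, 21]; color 2: [0, 1, 3, 9, 10, 11].

χ(G) = 2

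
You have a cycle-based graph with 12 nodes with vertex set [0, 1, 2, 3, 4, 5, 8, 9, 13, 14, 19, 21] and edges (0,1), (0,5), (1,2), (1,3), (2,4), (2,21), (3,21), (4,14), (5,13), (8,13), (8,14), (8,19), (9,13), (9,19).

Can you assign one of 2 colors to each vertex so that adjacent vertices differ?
A valid 2-coloring: color 1: [1, 4, 5, 8, 9, 21]; color 2: [0, 2, 3, 13, 14, 19].
(χ(G) = 2 ≤ 2.)

Yes, G is 2-colorable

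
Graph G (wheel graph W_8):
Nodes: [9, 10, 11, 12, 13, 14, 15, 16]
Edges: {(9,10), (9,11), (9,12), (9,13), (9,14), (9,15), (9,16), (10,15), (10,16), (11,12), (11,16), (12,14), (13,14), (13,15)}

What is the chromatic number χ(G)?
χ(G) = 4

Clique number ω(G) = 3 (lower bound: χ ≥ ω).
Odd cycle [16, 10, 15, 13, 14, 12, 11] needs 3 colors (χ ≥ 3).
Vertex 9 is adjacent to every vertex of [10, 11, 12, 13, 14, 15, 16], which already need 3 colors among themselves, so 9 needs a new color (χ ≥ 4).
The coloring below uses 4 colors, so χ(G) = 4.
A valid 4-coloring: color 1: [9]; color 2: [12, 15, 16]; color 3: [10, 11, 13]; color 4: [14].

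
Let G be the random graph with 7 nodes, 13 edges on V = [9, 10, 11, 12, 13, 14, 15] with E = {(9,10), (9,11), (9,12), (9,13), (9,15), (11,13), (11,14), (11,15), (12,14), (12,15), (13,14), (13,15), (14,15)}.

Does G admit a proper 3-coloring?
No, G is not 3-colorable

The clique on vertices [9, 11, 13, 15] has size 4 > 3, so it alone needs 4 colors.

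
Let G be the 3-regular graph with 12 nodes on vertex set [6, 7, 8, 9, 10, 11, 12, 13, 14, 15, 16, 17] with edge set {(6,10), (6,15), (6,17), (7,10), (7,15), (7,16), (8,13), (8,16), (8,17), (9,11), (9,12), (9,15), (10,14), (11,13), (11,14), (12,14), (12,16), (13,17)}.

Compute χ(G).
χ(G) = 3

Clique number ω(G) = 3 (lower bound: χ ≥ ω).
The clique on [8, 13, 17] has size 3, forcing χ ≥ 3, and the coloring below uses 3 colors, so χ(G) = 3.
A valid 3-coloring: color 1: [6, 7, 12, 13]; color 2: [10, 11, 15, 16, 17]; color 3: [8, 9, 14].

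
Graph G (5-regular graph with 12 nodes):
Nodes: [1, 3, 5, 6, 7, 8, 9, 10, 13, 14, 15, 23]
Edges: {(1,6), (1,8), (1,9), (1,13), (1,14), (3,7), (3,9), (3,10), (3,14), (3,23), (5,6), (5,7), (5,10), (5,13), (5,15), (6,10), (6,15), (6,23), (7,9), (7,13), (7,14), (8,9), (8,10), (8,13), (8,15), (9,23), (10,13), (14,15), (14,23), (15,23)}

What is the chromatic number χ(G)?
χ(G) = 4

Clique number ω(G) = 3 (lower bound: χ ≥ ω).
Suppose a proper 3-coloring c exists. The clique [1, 8, 9] takes 3 distinct colors; by symmetry let c(1) = 1, c(8) = 2, c(9) = 3.
- Vertex 13: neighbors [1, 8] already have colors [1, 2] ⇒ c(13) = 3.
- Vertex 10: neighbors [8, 13] already have colors [2, 3] ⇒ c(10) = 1.
- Vertex 3: neighbors [10, 9] already have colors [1, 3] ⇒ c(3) = 2.
- Vertex 5: neighbors [10, 13] already have colors [1, 3] ⇒ c(5) = 2.
- Vertex 14: neighbors [1, 3] already have colors [1, 2] ⇒ c(14) = 3.
- Vertex 6: neighbors [1, 5] already have colors [1, 2] ⇒ c(6) = 3.
- Vertex 15: neighbors [5, 6] already have colors [2, 3] ⇒ c(15) = 1.
- Vertex 23: neighbors [15, 3, 6] already have colors [1, 2, 3] — all 3 colors blocked. Contradiction.
The forced assignments end in a contradiction, so G has no proper 3-coloring (χ ≥ 4).
The coloring below uses 4 colors, so χ(G) = 4.
A valid 4-coloring: color 1: [1, 7, 10, 15]; color 2: [3, 6, 8]; color 3: [5, 23]; color 4: [9, 13, 14].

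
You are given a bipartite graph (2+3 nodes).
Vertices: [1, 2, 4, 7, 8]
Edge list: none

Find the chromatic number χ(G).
χ(G) = 1

Clique number ω(G) = 1 (lower bound: χ ≥ ω).
The graph has no edges, so one color suffices: χ(G) = 1.
A valid 1-coloring: color 1: [1, 2, 4, 7, 8].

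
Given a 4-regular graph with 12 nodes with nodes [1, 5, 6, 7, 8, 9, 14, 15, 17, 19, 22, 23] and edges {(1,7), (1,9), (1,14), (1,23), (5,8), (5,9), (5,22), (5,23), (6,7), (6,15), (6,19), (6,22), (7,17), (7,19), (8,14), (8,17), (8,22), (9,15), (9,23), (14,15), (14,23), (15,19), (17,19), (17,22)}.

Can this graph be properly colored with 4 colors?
A valid 4-coloring: color 1: [8, 19, 23]; color 2: [1, 5, 6, 17]; color 3: [7, 9, 14, 22]; color 4: [15].
(χ(G) = 3 ≤ 4.)

Yes, G is 4-colorable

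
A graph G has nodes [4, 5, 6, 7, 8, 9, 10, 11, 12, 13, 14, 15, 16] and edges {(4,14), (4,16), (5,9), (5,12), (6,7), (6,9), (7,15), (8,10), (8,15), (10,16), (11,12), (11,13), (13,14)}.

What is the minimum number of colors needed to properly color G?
χ(G) = 3

Clique number ω(G) = 2 (lower bound: χ ≥ ω).
Odd cycle [12, 11, 13, 14, 4, 16, 10, 8, 15, 7, 6, 9, 5] needs 3 colors (χ ≥ 3).
The coloring below uses 3 colors, so χ(G) = 3.
A valid 3-coloring: color 1: [4, 7, 9, 10, 12, 13]; color 2: [5, 6, 8, 11, 14, 16]; color 3: [15].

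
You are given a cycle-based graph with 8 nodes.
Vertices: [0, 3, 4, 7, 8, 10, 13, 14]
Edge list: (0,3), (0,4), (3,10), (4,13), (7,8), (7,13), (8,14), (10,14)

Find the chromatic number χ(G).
Clique number ω(G) = 2 (lower bound: χ ≥ ω).
The graph is bipartite (no odd cycle), so 2 colors suffice: χ(G) = 2.
A valid 2-coloring: color 1: [3, 4, 7, 14]; color 2: [0, 8, 10, 13].

χ(G) = 2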